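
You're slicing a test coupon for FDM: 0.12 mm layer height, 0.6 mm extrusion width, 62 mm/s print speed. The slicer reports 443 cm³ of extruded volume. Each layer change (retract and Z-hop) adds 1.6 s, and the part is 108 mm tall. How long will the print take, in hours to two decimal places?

27.97 hours

Extrusion cross-section = 0.12 × 0.6, so 0.072 mm².
Path length: 443000 mm³ / 0.072 mm² → 6152777.8 mm.
Extrusion time = 6152777.8 / 62 = 99238.4 s.
Layer count = ceil(108 / 0.12) = 900.
Non-print overhead = 900 × 1.6 = 1440 s.
Altogether 99238.4 + 1440 = 100678.4 s, i.e. 27.97 hours.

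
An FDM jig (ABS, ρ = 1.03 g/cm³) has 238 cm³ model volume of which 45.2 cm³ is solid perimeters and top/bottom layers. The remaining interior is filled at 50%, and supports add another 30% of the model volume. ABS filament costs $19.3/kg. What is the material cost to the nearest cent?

Volume inside the shell = 238 − 45.2, so 192.8 cm³.
Infill deposited: 0.50 × 192.8 → 96.4 cm³.
Support = 0.30 × 238 = 71.4 cm³.
Total printed volume = 45.2 + 96.4 + 71.4, so 213 cm³.
Mass = 213 × 1.03, so 219.39 g.
At $19.3/kg: 219.39/1000 × 19.3 = $4.23.

$4.23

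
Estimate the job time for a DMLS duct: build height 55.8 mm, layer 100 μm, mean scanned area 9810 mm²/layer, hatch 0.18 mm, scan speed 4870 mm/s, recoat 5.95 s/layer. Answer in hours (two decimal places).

2.66 hours

Layer count = ceil(55.8 / 0.1) = 558.
Per-layer scan distance = 9810 / 0.18, so 54500 mm.
Scan time per layer = 54500 / 4870 = 11.191 s.
Per-layer time = 11.191 + 5.95, so 17.141 s.
Build time = 558 × 17.141 = 9564.678 s = 2.66 hours.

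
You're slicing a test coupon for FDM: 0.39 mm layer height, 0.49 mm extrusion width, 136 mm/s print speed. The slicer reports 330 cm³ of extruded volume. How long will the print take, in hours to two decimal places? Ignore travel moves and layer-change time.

Extrusion cross-section: 0.39 × 0.49 → 0.1911 mm².
Path length: 330000 mm³ / 0.1911 mm² → 1726844.6 mm.
Time extruding = 1726844.6 / 136, so 12697.4 s.
12697.4 s = 3.53 hours.

3.53 hours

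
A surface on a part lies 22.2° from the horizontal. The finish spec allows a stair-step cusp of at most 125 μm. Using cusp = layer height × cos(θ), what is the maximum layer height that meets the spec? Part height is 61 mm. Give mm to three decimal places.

0.135 mm

t = h_c / cos θ = 0.125 / 0.9259 = 0.135 mm.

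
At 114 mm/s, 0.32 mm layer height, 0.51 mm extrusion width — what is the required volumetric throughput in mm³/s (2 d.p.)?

18.60

Bead cross-section = 0.32 × 0.51, so 0.1632 mm².
Q = v·A = 114 × 0.1632 = 18.60 mm³/s.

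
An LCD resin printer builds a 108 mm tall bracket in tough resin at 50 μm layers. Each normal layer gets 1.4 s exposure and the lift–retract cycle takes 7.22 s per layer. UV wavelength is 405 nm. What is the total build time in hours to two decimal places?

Layers = ⌈108/0.05⌉ = 2160.
Per-layer time = 1.4 + 7.22, so 8.62 s.
Total = 2160 × 8.62 = 18619.2 s = 5.17 hours.

5.17 hours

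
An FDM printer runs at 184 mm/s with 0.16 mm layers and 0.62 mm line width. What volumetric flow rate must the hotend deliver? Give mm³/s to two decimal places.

18.25

Bead cross-section: 0.16 × 0.62 → 0.0992 mm².
Q = v·A = 184 × 0.0992 = 18.25 mm³/s.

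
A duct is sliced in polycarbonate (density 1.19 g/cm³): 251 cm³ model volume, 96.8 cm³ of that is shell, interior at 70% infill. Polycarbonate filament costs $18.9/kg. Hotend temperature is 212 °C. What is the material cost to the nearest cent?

$4.60

Volume inside the shell = 251 − 96.8, so 154.2 cm³.
Infill volume = 0.70 × 154.2 = 107.94 cm³.
Total printed volume: 96.8 + 107.94 → 204.74 cm³.
Mass = 204.74 × 1.19 = 243.6406 g.
Cost = 243.6406 g / 1000 × $18.9/kg = $4.60.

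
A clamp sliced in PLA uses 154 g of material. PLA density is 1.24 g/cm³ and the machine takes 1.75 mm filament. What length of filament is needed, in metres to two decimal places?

Volume = 154 g / 1.24 g·cm⁻³ = 124.1935 cm³ = 124193.5 mm³.
Cross-section of 1.75 mm filament: π·(1.75/2)² = 2.4053 mm².
L = V/A = 124193.5/2.4053 = 51633.27 mm → 51.63 m.

51.63 m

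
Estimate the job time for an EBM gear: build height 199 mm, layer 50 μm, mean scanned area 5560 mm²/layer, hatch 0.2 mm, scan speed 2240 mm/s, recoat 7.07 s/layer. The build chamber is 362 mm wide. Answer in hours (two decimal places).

21.54 hours

Number of layers: 199 / 0.05 → 3980 (rounded up).
Scan path per layer = 5560 / 0.2, so 27800 mm.
Beam time per layer: 27800 / 2240 → 12.4107 s.
Per-layer time = 12.4107 + 7.07 = 19.4807 s.
Total: 3980 × 19.4807 s = 77533.186 s → 21.54 hours.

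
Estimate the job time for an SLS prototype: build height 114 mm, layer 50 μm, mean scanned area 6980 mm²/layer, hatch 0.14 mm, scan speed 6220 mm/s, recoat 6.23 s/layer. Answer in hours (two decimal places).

Layer count = ceil(114 / 0.05) = 2280.
Scan path per layer = 6980 / 0.14 = 49857.1 mm.
Laser time per layer = 49857.1 / 6220, so 8.0156 s.
Time per layer = 8.0156 + 6.23 = 14.2456 s.
Build time = 2280 × 14.2456 = 32479.968 s = 9.02 hours.

9.02 hours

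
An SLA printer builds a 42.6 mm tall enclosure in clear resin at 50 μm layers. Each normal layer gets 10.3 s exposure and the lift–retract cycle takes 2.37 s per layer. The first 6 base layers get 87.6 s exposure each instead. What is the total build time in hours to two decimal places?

3.13 hours

Layer count = ceil(42.6 / 0.05) = 852.
Base layers: 6 × (87.6 + 2.37) → 539.82 s.
Remaining layers = 846 × (10.3 + 2.37), so 10718.82 s.
Sum: 539.82 + 10718.82 = 11258.64 s → 3.13 hours.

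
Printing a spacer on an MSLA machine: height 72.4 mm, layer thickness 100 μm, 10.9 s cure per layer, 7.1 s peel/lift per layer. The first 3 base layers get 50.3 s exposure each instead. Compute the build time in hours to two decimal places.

3.65 hours

Layers = ⌈72.4/0.1⌉ = 724.
Base layers = 3 × (50.3 + 7.1) = 172.2 s.
Remaining layers: 721 × (10.9 + 7.1) → 12978 s.
Total = 172.2 + 12978 = 13150.2 s = 3.65 hours.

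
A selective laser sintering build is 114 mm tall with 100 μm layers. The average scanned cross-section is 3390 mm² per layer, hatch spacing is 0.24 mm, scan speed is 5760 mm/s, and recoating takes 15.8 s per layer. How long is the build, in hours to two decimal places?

Number of layers: 114 / 0.1 → 1140 (rounded up).
Per-layer scan distance: 3390 / 0.24 → 14125 mm.
Scan time per layer = 14125 / 5760 = 2.4523 s.
Layer cycle = 2.4523 + 15.8 = 18.2523 s.
1140 layers × 18.2523 s/layer = 20807.622 s, i.e. 5.78 hours.

5.78 hours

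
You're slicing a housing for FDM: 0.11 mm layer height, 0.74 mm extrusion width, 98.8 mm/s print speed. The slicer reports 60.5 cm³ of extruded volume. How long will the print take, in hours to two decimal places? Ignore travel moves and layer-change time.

2.09 hours

Extrusion cross-section: 0.11 × 0.74 → 0.0814 mm².
Path length: 60500 mm³ / 0.0814 mm² → 743243.2 mm.
Time extruding = 743243.2 / 98.8 = 7522.7 s.
7522.7 s = 2.09 hours.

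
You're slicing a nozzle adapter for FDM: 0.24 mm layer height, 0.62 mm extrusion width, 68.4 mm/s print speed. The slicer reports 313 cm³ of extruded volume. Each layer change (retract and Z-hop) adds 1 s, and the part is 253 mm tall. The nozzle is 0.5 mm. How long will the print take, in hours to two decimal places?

8.84 hours

Bead cross-section: 0.24 × 0.62 → 0.1488 mm².
Total extruded path = 313000/0.1488 = 2103494.6 mm.
Extrusion time = 2103494.6 / 68.4 = 30752.8 s.
Number of layers: 253 / 0.24 → 1055 (rounded up).
Layer-change overhead: 1055 × 1 → 1055 s.
Total = 30752.8 + 1055 = 31807.8 s = 8.84 hours.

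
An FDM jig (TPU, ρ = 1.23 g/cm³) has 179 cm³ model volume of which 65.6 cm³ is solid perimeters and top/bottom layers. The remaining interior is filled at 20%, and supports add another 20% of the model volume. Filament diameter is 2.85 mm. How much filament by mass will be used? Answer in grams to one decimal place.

152.6 g

Volume inside the shell: 179 − 65.6 → 113.4 cm³.
Infill volume = 0.20 × 113.4 = 22.68 cm³.
Support = 0.20 × 179 = 35.8 cm³.
Total extruded: 65.6 + 22.68 + 35.8 → 124.08 cm³.
Mass = 124.08 × 1.23, so 152.6184 g.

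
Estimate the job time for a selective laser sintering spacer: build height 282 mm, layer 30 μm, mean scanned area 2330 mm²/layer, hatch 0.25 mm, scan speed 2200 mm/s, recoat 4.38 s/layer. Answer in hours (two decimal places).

22.50 hours

Layers = ⌈282/0.03⌉ = 9400.
Scan path per layer: 2330 / 0.25 → 9320 mm.
Scan time per layer: 9320 / 2200 → 4.2364 s.
Layer cycle = 4.2364 + 4.38, so 8.6164 s.
Build time = 9400 × 8.6164 = 80994.16 s = 22.50 hours.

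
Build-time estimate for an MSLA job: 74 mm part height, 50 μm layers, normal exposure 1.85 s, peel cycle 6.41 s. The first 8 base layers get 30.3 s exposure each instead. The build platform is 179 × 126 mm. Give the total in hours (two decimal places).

Layers = ⌈74/0.05⌉ = 1480.
Burn-in layers: 8 × (30.3 + 6.41) → 293.68 s.
Regular layers = 1472 × (1.85 + 6.41) = 12158.72 s.
Total = 293.68 + 12158.72 = 12452.4 s = 3.46 hours.

3.46 hours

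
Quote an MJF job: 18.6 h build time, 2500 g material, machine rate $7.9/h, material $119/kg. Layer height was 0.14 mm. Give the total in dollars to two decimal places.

$444.44

Machine-time cost: 7.9 × 18.6 → $146.94.
Material cost = 119 × 2500/1000 = $297.50.
Total = 146.94 + 297.50 = $444.44.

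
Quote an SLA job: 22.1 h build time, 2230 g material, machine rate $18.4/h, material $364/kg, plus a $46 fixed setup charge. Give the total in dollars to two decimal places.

$1264.36

Machine cost = 18.4 × 22.1 = $406.64.
Material charge: 364 × 2230/1000 → $811.72.
Adding setup: 406.64 + 811.72 + 46 → $1264.36.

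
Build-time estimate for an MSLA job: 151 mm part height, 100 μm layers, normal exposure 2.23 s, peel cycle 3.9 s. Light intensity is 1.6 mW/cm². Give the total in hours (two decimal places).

Number of layers: 151 / 0.1 → 1510 (rounded up).
Per-layer time: 2.23 + 3.9 → 6.13 s.
Total = 1510 × 6.13 = 9256.3 s = 2.57 hours.

2.57 hours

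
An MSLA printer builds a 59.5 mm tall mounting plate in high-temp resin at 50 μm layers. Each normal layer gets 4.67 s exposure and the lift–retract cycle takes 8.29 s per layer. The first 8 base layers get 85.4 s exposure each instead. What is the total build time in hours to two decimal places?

Number of layers: 59.5 / 0.05 → 1190 (rounded up).
Bottom layers: 8 × (85.4 + 8.29) → 749.52 s.
Regular layers: 1182 × (4.67 + 8.29) → 15318.72 s.
Total = 749.52 + 15318.72 = 16068.24 s = 4.46 hours.

4.46 hours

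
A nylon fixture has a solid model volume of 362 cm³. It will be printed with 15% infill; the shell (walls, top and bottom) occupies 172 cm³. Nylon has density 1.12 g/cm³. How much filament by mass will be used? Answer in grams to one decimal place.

224.6 g

Infill region = 362 − 172 = 190 cm³.
Deposited infill = 0.15 × 190 = 28.5 cm³.
Total printed volume = 172 + 28.5, so 200.5 cm³.
Mass: 200.5 × 1.12 → 224.56 g.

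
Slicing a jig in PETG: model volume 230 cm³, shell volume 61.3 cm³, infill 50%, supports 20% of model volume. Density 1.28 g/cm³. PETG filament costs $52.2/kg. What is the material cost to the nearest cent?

$12.81

Volume inside the shell = 230 − 61.3 = 168.7 cm³.
Deposited infill = 0.50 × 168.7, so 84.35 cm³.
Support = 0.20 × 230 = 46 cm³.
Total extruded: 61.3 + 84.35 + 46 → 191.65 cm³.
Mass: 191.65 × 1.28 → 245.312 g.
Cost = 245.312 g / 1000 × $52.2/kg = $12.81.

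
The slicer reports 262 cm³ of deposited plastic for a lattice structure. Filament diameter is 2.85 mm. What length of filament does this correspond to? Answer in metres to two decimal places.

A = π r² = π × 1.425² = 6.3794 mm².
L = 262000 mm³ / 6.3794 mm² = 41069.69 mm, i.e. 41.07 m.

41.07 m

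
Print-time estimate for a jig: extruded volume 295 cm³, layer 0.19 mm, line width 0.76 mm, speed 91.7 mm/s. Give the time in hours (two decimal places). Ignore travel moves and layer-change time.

6.19 hours

Extrusion cross-section = 0.19 × 0.76 = 0.1444 mm².
Toolpath length = 295 cm³ / 0.1444 mm² = 295000 / 0.1444 = 2042936.3 mm.
Time extruding: 2042936.3 / 91.7 → 22278.5 s.
22278.5 s = 6.19 hours.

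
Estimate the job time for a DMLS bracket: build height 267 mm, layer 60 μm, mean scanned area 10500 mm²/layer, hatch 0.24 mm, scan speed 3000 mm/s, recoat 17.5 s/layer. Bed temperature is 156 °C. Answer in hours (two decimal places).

39.66 hours

Layers = ⌈267/0.06⌉ = 4450.
Hatch length per layer: 10500 / 0.24 → 43750 mm.
Laser time per layer = 43750 / 3000 = 14.5833 s.
Per-layer time: 14.5833 + 17.5 → 32.0833 s.
4450 layers × 32.0833 s/layer = 142770.685 s, i.e. 39.66 hours.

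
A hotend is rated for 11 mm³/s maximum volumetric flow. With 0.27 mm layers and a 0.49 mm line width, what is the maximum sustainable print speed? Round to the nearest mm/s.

83 mm/s

Extrusion cross-section = 0.27 × 0.49, so 0.1323 mm².
Max speed = 11 / 0.1323 = 83.14 ≈ 83 mm/s.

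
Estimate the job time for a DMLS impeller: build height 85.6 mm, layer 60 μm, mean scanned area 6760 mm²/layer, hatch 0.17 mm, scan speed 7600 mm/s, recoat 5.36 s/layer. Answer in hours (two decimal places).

4.20 hours

Layers = ⌈85.6/0.06⌉ = 1427.
Per-layer scan distance = 6760 / 0.17, so 39764.7 mm.
Laser time per layer = 39764.7 / 7600 = 5.2322 s.
Time per layer = 5.2322 + 5.36, so 10.5922 s.
Build time = 1427 × 10.5922 = 15115.0694 s = 4.20 hours.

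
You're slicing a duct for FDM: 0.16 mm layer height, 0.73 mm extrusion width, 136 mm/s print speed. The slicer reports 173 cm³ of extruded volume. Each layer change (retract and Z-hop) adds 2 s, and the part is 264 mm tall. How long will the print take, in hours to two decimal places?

3.94 hours

Line area: 0.16 × 0.73 → 0.1168 mm².
Toolpath length = 173 cm³ / 0.1168 mm² = 173000 / 0.1168 = 1481164.4 mm.
Time extruding: 1481164.4 / 136 → 10890.9 s.
Number of layers: 264 / 0.16 → 1650 (rounded up).
Non-print overhead = 1650 × 2 = 3300 s.
Total = 10890.9 + 3300 = 14190.9 s = 3.94 hours.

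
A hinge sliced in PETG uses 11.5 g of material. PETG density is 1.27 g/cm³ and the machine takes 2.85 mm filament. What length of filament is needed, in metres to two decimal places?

Extruded volume: 11.5/1.27 = 9.0551 cm³ (9055.1 mm³).
Cross-section of 2.85 mm filament: π·(2.85/2)² = 6.3794 mm².
L = V/A = 9055.1/6.3794 = 1419.43 mm → 1.42 m.

1.42 m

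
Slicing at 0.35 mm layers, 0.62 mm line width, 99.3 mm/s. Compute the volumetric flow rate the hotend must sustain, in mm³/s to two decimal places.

Bead cross-section: 0.35 × 0.62 → 0.217 mm².
Volumetric flow = 99.3 × 0.217 = 21.55 mm³/s.

21.55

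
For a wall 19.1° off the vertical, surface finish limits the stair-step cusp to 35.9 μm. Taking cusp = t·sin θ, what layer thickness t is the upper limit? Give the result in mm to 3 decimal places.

sin(19.1°) = 0.3272; t_max = 0.0359/0.3272 = 0.110 mm.

0.110 mm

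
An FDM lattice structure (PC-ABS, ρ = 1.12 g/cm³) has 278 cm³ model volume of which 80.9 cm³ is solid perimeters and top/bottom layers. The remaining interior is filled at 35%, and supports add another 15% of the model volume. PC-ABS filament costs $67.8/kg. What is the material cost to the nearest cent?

$14.55

Volume inside the shell = 278 − 80.9, so 197.1 cm³.
Deposited infill: 0.35 × 197.1 → 68.985 cm³.
Support = 0.15 × 278, so 41.7 cm³.
Total printed volume = 80.9 + 68.985 + 41.7 = 191.585 cm³.
Mass = 191.585 × 1.12 = 214.5752 g.
At $67.8/kg: 214.5752/1000 × 67.8 = $14.55.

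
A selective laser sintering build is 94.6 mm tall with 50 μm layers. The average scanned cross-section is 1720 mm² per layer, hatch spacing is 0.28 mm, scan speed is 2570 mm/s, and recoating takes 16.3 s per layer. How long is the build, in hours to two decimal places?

9.82 hours

Layers = ⌈94.6/0.05⌉ = 1892.
Hatch length per layer: 1720 / 0.28 → 6142.9 mm.
Per-layer scan time = 6142.9 / 2570, so 2.3902 s.
Layer cycle = 2.3902 + 16.3 = 18.6902 s.
1892 layers × 18.6902 s/layer = 35361.8584 s, i.e. 9.82 hours.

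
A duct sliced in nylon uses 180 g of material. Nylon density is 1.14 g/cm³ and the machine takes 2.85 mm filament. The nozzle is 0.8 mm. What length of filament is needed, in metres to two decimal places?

24.75 m

Volume = 180 g / 1.14 g·cm⁻³ = 157.8947 cm³ = 157894.7 mm³.
A = π r² = π × 1.425² = 6.3794 mm².
L = V/A = 157894.7/6.3794 = 24750.71 mm → 24.75 m.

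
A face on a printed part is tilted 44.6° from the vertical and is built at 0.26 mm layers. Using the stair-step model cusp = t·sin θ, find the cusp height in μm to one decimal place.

182.6 μm

Cusp = layer height × sin(44.6°) = 0.26 × 0.7022 = 0.182572 mm = 182.6 μm.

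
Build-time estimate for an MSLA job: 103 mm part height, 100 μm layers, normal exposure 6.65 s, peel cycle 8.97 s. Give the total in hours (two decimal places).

Number of layers: 103 / 0.1 → 1030 (rounded up).
Each layer takes = 6.65 + 8.97, so 15.62 s.
Total = 1030 × 15.62 = 16088.6 s = 4.47 hours.

4.47 hours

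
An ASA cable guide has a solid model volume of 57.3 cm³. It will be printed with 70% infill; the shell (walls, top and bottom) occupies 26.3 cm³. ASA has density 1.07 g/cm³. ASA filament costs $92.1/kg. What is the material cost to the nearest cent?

$4.73

Volume inside the shell: 57.3 − 26.3 → 31 cm³.
Infill volume = 0.70 × 31 = 21.7 cm³.
Total extruded = 26.3 + 21.7 = 48 cm³.
Mass = 48 × 1.07, so 51.36 g.
Cost = 51.36 g / 1000 × $92.1/kg = $4.73.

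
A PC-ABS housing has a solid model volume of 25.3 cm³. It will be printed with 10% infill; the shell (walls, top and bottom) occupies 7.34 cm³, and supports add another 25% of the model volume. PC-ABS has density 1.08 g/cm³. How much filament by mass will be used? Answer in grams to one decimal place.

Interior volume: 25.3 − 7.34 → 17.96 cm³.
Deposited infill = 0.10 × 17.96 = 1.796 cm³.
Support = 0.25 × 25.3, so 6.325 cm³.
Total printed volume = 7.34 + 1.796 + 6.325, so 15.461 cm³.
Mass = 15.461 × 1.08, so 16.69788 g.

16.7 g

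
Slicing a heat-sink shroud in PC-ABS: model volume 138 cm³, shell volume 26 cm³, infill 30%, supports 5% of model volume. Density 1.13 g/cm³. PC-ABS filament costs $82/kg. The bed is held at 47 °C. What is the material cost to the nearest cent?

$6.16

Infill region = 138 − 26, so 112 cm³.
Infill volume = 0.30 × 112, so 33.6 cm³.
Support = 0.05 × 138, so 6.9 cm³.
Total printed volume = 26 + 33.6 + 6.9 = 66.5 cm³.
Mass = 66.5 × 1.13, so 75.145 g.
Cost = 75.145 g / 1000 × $82/kg = $6.16.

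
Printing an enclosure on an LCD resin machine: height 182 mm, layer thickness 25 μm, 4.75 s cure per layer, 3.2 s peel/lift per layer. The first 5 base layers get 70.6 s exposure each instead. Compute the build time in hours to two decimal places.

16.17 hours

Layers = ⌈182/0.025⌉ = 7280.
Base layers: 5 × (70.6 + 3.2) → 369 s.
Normal layers = 7275 × (4.75 + 3.2) = 57836.25 s.
Total = 369 + 57836.25 = 58205.25 s = 16.17 hours.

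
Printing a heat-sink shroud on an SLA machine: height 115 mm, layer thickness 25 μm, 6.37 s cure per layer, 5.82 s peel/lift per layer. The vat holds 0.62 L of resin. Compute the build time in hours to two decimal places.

15.58 hours

Layer count = ceil(115 / 0.025) = 4600.
Each layer takes: 6.37 + 5.82 → 12.19 s.
Total = 4600 × 12.19 = 56074 s = 15.58 hours.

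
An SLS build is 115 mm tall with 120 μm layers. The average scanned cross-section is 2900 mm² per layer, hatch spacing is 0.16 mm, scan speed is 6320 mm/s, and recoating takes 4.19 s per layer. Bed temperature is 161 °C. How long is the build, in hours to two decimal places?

Layer count = ceil(115 / 0.12) = 959.
Per-layer scan distance = 2900 / 0.16, so 18125 mm.
Laser time per layer = 18125 / 6320 = 2.8679 s.
Time per layer: 2.8679 + 4.19 → 7.0579 s.
959 layers × 7.0579 s/layer = 6768.5261 s, i.e. 1.88 hours.

1.88 hours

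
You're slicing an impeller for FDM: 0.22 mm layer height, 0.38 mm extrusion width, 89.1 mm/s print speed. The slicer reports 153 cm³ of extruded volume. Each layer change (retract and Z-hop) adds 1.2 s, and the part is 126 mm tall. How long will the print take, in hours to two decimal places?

5.90 hours

Extrusion cross-section = 0.22 × 0.38, so 0.0836 mm².
Toolpath length = 153 cm³ / 0.0836 mm² = 153000 / 0.0836 = 1830143.5 mm.
Print-move time = 1830143.5 / 89.1, so 20540.3 s.
Layer count = ceil(126 / 0.22) = 573.
Z-hop total: 573 × 1.2 → 687.6 s.
Total = 20540.3 + 687.6 = 21227.9 s = 5.90 hours.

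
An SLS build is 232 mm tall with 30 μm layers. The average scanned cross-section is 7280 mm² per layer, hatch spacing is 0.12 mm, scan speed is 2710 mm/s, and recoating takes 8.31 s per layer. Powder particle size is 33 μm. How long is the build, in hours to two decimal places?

Layer count = ceil(232 / 0.03) = 7734.
Per-layer scan distance = 7280 / 0.12 = 60666.7 mm.
Per-layer scan time = 60666.7 / 2710 = 22.3862 s.
Per-layer time = 22.3862 + 8.31 = 30.6962 s.
Build time = 7734 × 30.6962 = 237404.4108 s = 65.95 hours.

65.95 hours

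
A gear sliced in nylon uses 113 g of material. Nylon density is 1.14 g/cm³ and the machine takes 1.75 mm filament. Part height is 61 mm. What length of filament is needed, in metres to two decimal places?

Extruded volume: 113/1.14 = 99.1228 cm³ (99122.8 mm³).
Cross-section of 1.75 mm filament: π·(1.75/2)² = 2.4053 mm².
L = V/A = 99122.8/2.4053 = 41210.16 mm → 41.21 m.

41.21 m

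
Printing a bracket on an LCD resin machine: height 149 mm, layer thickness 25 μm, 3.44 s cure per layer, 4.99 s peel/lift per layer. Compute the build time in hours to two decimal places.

13.96 hours

Layers = ⌈149/0.025⌉ = 5960.
Per-layer time: 3.44 + 4.99 → 8.43 s.
Build time: 5960 × 8.43 s = 50242.8 s, i.e. 13.96 hours.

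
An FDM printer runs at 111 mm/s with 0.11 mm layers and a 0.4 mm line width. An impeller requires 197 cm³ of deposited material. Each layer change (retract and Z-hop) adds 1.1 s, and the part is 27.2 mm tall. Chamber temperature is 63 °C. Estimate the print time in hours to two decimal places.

11.28 hours

Bead cross-section = 0.11 × 0.4, so 0.044 mm².
Toolpath length = 197 cm³ / 0.044 mm² = 197000 / 0.044 = 4477272.7 mm.
Time extruding = 4477272.7 / 111 = 40335.8 s.
Layers = ⌈27.2/0.11⌉ = 248.
Non-print overhead = 248 × 1.1, so 272.8 s.
Altogether 40335.8 + 272.8 = 40608.6 s, i.e. 11.28 hours.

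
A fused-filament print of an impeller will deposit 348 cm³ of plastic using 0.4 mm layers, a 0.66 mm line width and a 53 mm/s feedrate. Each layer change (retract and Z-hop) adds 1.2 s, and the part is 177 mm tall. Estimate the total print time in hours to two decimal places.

7.06 hours

Line area = 0.4 × 0.66, so 0.264 mm².
Path length: 348000 mm³ / 0.264 mm² → 1318181.8 mm.
Extrusion time = 1318181.8 / 53, so 24871.4 s.
Layers = ⌈177/0.4⌉ = 443.
Layer-change overhead: 443 × 1.2 → 531.6 s.
Total = 24871.4 + 531.6 = 25403 s = 7.06 hours.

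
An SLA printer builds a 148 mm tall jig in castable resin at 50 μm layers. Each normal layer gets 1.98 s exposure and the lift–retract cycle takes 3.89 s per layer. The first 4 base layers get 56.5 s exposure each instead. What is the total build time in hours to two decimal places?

Layer count = ceil(148 / 0.05) = 2960.
Burn-in layers = 4 × (56.5 + 3.89), so 241.56 s.
Remaining layers: 2956 × (1.98 + 3.89) → 17351.72 s.
Total = 241.56 + 17351.72 = 17593.28 s = 4.89 hours.

4.89 hours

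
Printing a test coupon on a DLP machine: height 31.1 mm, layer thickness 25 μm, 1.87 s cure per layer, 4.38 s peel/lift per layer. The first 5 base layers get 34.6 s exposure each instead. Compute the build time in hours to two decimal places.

Layer count = ceil(31.1 / 0.025) = 1244.
Base layers = 5 × (34.6 + 4.38), so 194.9 s.
Remaining layers = 1239 × (1.87 + 4.38) = 7743.75 s.
Total = 194.9 + 7743.75 = 7938.65 s = 2.21 hours.

2.21 hours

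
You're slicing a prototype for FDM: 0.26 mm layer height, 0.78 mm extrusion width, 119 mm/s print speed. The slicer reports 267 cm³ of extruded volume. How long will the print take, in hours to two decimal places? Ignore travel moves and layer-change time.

3.07 hours

Bead cross-section = 0.26 × 0.78 = 0.2028 mm².
Path length: 267000 mm³ / 0.2028 mm² → 1316568 mm.
Time extruding: 1316568 / 119 → 11063.6 s.
Converting: 11063.6 s = 3.07 hours.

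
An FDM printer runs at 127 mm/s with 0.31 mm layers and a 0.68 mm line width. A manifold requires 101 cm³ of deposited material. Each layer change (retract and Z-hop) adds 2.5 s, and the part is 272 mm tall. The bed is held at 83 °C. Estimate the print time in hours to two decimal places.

Bead cross-section = 0.31 × 0.68, so 0.2108 mm².
Toolpath length = 101 cm³ / 0.2108 mm² = 101000 / 0.2108 = 479127.1 mm.
Time extruding = 479127.1 / 127 = 3772.7 s.
Layer count = ceil(272 / 0.31) = 878.
Non-print overhead = 878 × 2.5 = 2195 s.
Total = 3772.7 + 2195 = 5967.7 s = 1.66 hours.

1.66 hours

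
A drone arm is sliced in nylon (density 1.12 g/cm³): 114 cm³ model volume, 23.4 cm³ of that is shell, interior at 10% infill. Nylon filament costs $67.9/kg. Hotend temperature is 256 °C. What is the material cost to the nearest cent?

$2.47

Volume inside the shell = 114 − 23.4 = 90.6 cm³.
Infill deposited = 0.10 × 90.6 = 9.06 cm³.
Total printed volume = 23.4 + 9.06 = 32.46 cm³.
Mass = 32.46 × 1.12 = 36.3552 g.
At $67.9/kg: 36.3552/1000 × 67.9 = $2.47.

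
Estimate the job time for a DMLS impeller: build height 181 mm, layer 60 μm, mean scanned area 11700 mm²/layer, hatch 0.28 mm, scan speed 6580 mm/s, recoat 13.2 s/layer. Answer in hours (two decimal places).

16.38 hours

Layer count = ceil(181 / 0.06) = 3017.
Scan path per layer = 11700 / 0.28 = 41785.7 mm.
Per-layer scan time = 41785.7 / 6580, so 6.3504 s.
Time per layer = 6.3504 + 13.2 = 19.5504 s.
3017 layers × 19.5504 s/layer = 58983.5568 s, i.e. 16.38 hours.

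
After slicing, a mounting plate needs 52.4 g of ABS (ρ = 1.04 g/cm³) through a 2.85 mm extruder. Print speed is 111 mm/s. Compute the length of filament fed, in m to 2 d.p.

Volume = 52.4 g / 1.04 g·cm⁻³ = 50.3846 cm³ = 50384.6 mm³.
A = π r² = π × 1.425² = 6.3794 mm².
L = V/A = 50384.6/6.3794 = 7898.02 mm → 7.90 m.

7.90 m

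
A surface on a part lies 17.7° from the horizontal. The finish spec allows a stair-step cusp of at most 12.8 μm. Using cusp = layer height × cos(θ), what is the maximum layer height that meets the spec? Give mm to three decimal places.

cos(17.7°) = 0.9527; t_max = 0.0128/0.9527 = 0.013 mm.

0.013 mm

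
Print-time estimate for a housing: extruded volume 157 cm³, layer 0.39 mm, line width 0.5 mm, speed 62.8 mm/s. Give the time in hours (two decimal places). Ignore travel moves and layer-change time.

Bead cross-section = 0.39 × 0.5 = 0.195 mm².
Total extruded path = 157000/0.195 = 805128.2 mm.
Extrusion time = 805128.2 / 62.8, so 12820.5 s.
12820.5 s = 3.56 hours.

3.56 hours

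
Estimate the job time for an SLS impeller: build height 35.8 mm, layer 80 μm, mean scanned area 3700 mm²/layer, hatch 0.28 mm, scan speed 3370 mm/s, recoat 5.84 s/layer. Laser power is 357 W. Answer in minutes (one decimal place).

72.9 minutes

Number of layers: 35.8 / 0.08 → 448 (rounded up).
Hatch length per layer = 3700 / 0.28, so 13214.3 mm.
Laser time per layer = 13214.3 / 3370, so 3.9212 s.
Layer cycle = 3.9212 + 5.84, so 9.7612 s.
Total: 448 × 9.7612 s = 4373.0176 s → 72.9 minutes.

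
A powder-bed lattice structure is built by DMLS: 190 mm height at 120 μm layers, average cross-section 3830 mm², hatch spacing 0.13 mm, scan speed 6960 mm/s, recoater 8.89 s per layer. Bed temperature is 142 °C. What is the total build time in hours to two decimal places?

5.77 hours

Number of layers: 190 / 0.12 → 1584 (rounded up).
Per-layer scan distance: 3830 / 0.13 → 29461.5 mm.
Per-layer scan time: 29461.5 / 6960 → 4.233 s.
Time per layer = 4.233 + 8.89 = 13.123 s.
Build time = 1584 × 13.123 = 20786.832 s = 5.77 hours.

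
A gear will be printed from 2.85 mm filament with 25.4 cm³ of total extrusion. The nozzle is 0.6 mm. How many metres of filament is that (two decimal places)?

3.98 m

A = π r² = π × 1.425² = 6.3794 mm².
L = 25400 mm³ / 6.3794 mm² = 3981.57 mm, i.e. 3.98 m.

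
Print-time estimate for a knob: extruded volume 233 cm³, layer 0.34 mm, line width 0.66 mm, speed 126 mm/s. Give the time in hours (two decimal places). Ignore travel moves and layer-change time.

Bead cross-section: 0.34 × 0.66 → 0.2244 mm².
Path length: 233000 mm³ / 0.2244 mm² → 1038324.4 mm.
Print-move time: 1038324.4 / 126 → 8240.7 s.
In the requested units: 8240.7 s = 2.29 hours.

2.29 hours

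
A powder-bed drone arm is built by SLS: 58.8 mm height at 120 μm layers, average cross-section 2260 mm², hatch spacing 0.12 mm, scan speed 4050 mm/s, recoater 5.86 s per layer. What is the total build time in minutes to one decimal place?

85.8 minutes

Layers = ⌈58.8/0.12⌉ = 490.
Per-layer scan distance = 2260 / 0.12, so 18833.3 mm.
Per-layer scan time = 18833.3 / 4050, so 4.6502 s.
Time per layer = 4.6502 + 5.86, so 10.5102 s.
490 layers × 10.5102 s/layer = 5149.998 s, i.e. 85.8 minutes.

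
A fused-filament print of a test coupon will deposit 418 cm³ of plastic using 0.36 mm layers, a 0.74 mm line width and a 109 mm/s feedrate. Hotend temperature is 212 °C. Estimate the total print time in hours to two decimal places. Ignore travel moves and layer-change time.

4.00 hours

Extrusion cross-section = 0.36 × 0.74, so 0.2664 mm².
Toolpath length = 418 cm³ / 0.2664 mm² = 418000 / 0.2664 = 1569069.1 mm.
Extrusion time = 1569069.1 / 109 = 14395.1 s.
Converting: 14395.1 s = 4.00 hours.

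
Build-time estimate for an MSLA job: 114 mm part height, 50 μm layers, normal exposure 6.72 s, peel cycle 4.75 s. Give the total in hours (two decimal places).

7.26 hours

Layers = ⌈114/0.05⌉ = 2280.
Per-layer time: 6.72 + 4.75 → 11.47 s.
Build time: 2280 × 11.47 s = 26151.6 s, i.e. 7.26 hours.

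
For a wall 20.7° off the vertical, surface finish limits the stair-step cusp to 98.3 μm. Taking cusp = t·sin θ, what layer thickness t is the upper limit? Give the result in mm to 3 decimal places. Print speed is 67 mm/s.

Layer height = cusp / sin(20.7°) = 0.0983 / 0.3535 = 0.278 mm.

0.278 mm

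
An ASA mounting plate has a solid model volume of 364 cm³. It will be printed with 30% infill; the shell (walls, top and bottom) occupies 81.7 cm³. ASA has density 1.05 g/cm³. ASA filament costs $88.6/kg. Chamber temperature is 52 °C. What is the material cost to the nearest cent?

Infill region: 364 − 81.7 → 282.3 cm³.
Infill deposited = 0.30 × 282.3, so 84.69 cm³.
Total extruded = 81.7 + 84.69 = 166.39 cm³.
Mass = 166.39 × 1.05, so 174.7095 g.
Cost = 174.7095 g / 1000 × $88.6/kg = $15.48.

$15.48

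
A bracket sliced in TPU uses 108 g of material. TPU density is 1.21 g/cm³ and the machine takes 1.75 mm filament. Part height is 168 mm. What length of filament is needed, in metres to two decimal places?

37.11 m

Volume = 108 g / 1.21 g·cm⁻³ = 89.2562 cm³ = 89256.2 mm³.
A = π r² = π × 0.875² = 2.4053 mm².
Length = 89256.2 / 2.4053 = 37108.14 mm = 37.11 m.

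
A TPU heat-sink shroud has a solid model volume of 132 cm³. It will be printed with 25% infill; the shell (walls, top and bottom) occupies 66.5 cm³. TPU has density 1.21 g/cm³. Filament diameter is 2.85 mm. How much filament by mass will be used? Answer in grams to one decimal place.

100.3 g

Volume inside the shell: 132 − 66.5 → 65.5 cm³.
Infill volume = 0.25 × 65.5 = 16.375 cm³.
Total extruded = 66.5 + 16.375, so 82.875 cm³.
Mass = 82.875 × 1.21 = 100.27875 g.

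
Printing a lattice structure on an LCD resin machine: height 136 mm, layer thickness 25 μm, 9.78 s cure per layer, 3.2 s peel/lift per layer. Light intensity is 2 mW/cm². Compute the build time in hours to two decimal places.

Number of layers: 136 / 0.025 → 5440 (rounded up).
Each layer takes = 9.78 + 3.2 = 12.98 s.
Total = 5440 × 12.98 = 70611.2 s = 19.61 hours.

19.61 hours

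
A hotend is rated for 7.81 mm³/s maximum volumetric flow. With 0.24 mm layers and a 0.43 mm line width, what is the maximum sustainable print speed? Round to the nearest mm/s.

76 mm/s

Extrusion cross-section = 0.24 × 0.43 = 0.1032 mm².
Max speed = 7.81 / 0.1032 = 75.68 ≈ 76 mm/s.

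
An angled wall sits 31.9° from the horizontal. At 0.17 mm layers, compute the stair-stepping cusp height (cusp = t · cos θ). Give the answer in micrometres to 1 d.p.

cos(31.9°) = 0.8490, so cusp = 0.17 × 0.8490 = 0.14433 mm → 144.3 μm.

144.3 μm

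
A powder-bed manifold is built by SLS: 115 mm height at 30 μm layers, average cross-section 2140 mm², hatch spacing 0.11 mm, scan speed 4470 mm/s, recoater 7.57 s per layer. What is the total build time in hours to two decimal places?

Layers = ⌈115/0.03⌉ = 3834.
Per-layer scan distance: 2140 / 0.11 → 19454.5 mm.
Scan time per layer: 19454.5 / 4470 → 4.3522 s.
Time per layer = 4.3522 + 7.57 = 11.9222 s.
Total: 3834 × 11.9222 s = 45709.7148 s → 12.70 hours.

12.70 hours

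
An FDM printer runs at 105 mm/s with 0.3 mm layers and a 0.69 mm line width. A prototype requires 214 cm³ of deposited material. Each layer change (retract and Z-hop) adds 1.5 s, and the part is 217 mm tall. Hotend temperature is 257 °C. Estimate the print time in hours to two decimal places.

3.04 hours

Extrusion cross-section = 0.3 × 0.69, so 0.207 mm².
Path length: 214000 mm³ / 0.207 mm² → 1033816.4 mm.
Print-move time: 1033816.4 / 105 → 9845.9 s.
Layer count = ceil(217 / 0.3) = 724.
Z-hop total = 724 × 1.5, so 1086 s.
Altogether 9845.9 + 1086 = 10931.9 s, i.e. 3.04 hours.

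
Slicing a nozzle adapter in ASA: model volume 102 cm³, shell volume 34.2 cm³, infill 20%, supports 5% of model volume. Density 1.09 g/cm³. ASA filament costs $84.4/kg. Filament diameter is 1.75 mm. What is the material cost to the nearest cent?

Volume inside the shell: 102 − 34.2 → 67.8 cm³.
Infill volume = 0.20 × 67.8, so 13.56 cm³.
Support = 0.05 × 102, so 5.1 cm³.
Deposited volume = 34.2 + 13.56 + 5.1, so 52.86 cm³.
Mass: 52.86 × 1.09 → 57.6174 g.
Cost = 57.6174 g / 1000 × $84.4/kg = $4.86.

$4.86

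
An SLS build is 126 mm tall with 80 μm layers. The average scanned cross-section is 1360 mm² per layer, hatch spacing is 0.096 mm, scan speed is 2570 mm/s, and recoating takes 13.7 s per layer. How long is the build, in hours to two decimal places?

Layers = ⌈126/0.08⌉ = 1575.
Per-layer scan distance = 1360 / 0.096, so 14166.7 mm.
Per-layer scan time: 14166.7 / 2570 → 5.5123 s.
Time per layer: 5.5123 + 13.7 → 19.2123 s.
1575 layers × 19.2123 s/layer = 30259.3725 s, i.e. 8.41 hours.

8.41 hours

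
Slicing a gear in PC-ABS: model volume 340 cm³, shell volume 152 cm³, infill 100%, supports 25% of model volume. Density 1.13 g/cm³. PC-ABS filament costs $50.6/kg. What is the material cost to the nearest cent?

$24.30

Interior volume = 340 − 152 = 188 cm³.
Infill volume: 1.00 × 188 → 188 cm³.
Support: 0.25 × 340 → 85 cm³.
Deposited volume: 152 + 188 + 85 → 425 cm³.
Mass: 425 × 1.13 → 480.25 g.
At $50.6/kg: 480.25/1000 × 50.6 = $24.30.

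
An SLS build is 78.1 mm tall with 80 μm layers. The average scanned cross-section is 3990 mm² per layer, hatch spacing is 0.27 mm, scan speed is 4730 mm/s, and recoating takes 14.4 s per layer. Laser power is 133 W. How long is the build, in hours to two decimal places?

4.76 hours

Number of layers: 78.1 / 0.08 → 977 (rounded up).
Scan path per layer: 3990 / 0.27 → 14777.8 mm.
Per-layer scan time = 14777.8 / 4730, so 3.1243 s.
Layer cycle = 3.1243 + 14.4 = 17.5243 s.
Build time = 977 × 17.5243 = 17121.2411 s = 4.76 hours.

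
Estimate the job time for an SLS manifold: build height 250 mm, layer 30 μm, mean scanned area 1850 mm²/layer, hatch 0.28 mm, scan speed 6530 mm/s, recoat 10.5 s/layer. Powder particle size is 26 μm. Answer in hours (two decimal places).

Layer count = ceil(250 / 0.03) = 8334.
Per-layer scan distance = 1850 / 0.28, so 6607.1 mm.
Scan time per layer: 6607.1 / 6530 → 1.0118 s.
Layer cycle = 1.0118 + 10.5, so 11.5118 s.
Build time = 8334 × 11.5118 = 95939.3412 s = 26.65 hours.

26.65 hours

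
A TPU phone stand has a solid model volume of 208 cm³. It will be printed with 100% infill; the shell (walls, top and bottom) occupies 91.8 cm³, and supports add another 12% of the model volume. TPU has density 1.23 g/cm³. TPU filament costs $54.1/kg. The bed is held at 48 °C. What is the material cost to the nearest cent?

$15.50

Infill region = 208 − 91.8, so 116.2 cm³.
Infill deposited: 1.00 × 116.2 → 116.2 cm³.
Support = 0.12 × 208, so 24.96 cm³.
Deposited volume: 91.8 + 116.2 + 24.96 → 232.96 cm³.
Mass: 232.96 × 1.23 → 286.5408 g.
At $54.1/kg: 286.5408/1000 × 54.1 = $15.50.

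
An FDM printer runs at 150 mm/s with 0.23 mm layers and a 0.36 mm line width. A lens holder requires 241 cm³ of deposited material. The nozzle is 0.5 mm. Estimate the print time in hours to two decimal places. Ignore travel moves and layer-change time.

5.39 hours

Bead cross-section = 0.23 × 0.36 = 0.0828 mm².
Total extruded path = 241000/0.0828 = 2910628 mm.
Extrusion time = 2910628 / 150 = 19404.2 s.
That's 19404.2 s → 5.39 hours.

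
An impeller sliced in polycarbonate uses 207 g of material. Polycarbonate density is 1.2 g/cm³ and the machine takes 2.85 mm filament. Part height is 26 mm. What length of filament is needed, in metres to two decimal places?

Volume = 207 g / 1.2 g·cm⁻³ = 172.5 cm³ = 172500 mm³.
A = π r² = π × 1.425² = 6.3794 mm².
L = V/A = 172500/6.3794 = 27040.16 mm → 27.04 m.

27.04 m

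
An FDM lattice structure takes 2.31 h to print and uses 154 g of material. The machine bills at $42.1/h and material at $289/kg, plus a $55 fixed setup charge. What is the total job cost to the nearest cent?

Machine cost = 42.1 × 2.31, so $97.251.
Feedstock cost = 289 × 154/1000, so $44.506.
Total = 97.251 + 44.506 + 55 = 196.757 ≈ $196.76.

$196.76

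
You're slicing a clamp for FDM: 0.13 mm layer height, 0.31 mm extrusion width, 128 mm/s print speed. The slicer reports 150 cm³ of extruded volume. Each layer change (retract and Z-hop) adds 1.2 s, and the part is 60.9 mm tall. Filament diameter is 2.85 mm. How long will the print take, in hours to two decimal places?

8.23 hours

Bead cross-section: 0.13 × 0.31 → 0.0403 mm².
Path length: 150000 mm³ / 0.0403 mm² → 3722084.4 mm.
Print-move time = 3722084.4 / 128, so 29078.8 s.
Number of layers: 60.9 / 0.13 → 469 (rounded up).
Z-hop total = 469 × 1.2, so 562.8 s.
Altogether 29078.8 + 562.8 = 29641.6 s, i.e. 8.23 hours.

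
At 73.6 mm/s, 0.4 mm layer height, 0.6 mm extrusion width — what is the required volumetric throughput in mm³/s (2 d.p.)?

17.66

A = 0.4 × 0.6, so 0.24 mm².
Q = v·A = 73.6 × 0.24 = 17.66 mm³/s.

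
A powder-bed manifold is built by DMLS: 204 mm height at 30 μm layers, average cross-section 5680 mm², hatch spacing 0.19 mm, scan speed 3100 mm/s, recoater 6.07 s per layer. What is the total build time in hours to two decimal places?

Layers = ⌈204/0.03⌉ = 6800.
Scan path per layer: 5680 / 0.19 → 29894.7 mm.
Per-layer scan time = 29894.7 / 3100 = 9.6435 s.
Time per layer = 9.6435 + 6.07, so 15.7135 s.
Build time = 6800 × 15.7135 = 106851.8 s = 29.68 hours.

29.68 hours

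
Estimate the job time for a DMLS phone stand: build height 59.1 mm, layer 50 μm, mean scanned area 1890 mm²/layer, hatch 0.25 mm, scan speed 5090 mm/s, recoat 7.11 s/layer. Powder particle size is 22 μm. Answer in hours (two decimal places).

2.82 hours

Layers = ⌈59.1/0.05⌉ = 1182.
Hatch length per layer = 1890 / 0.25, so 7560 mm.
Laser time per layer = 7560 / 5090 = 1.4853 s.
Per-layer time = 1.4853 + 7.11, so 8.5953 s.
1182 layers × 8.5953 s/layer = 10159.6446 s, i.e. 2.82 hours.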